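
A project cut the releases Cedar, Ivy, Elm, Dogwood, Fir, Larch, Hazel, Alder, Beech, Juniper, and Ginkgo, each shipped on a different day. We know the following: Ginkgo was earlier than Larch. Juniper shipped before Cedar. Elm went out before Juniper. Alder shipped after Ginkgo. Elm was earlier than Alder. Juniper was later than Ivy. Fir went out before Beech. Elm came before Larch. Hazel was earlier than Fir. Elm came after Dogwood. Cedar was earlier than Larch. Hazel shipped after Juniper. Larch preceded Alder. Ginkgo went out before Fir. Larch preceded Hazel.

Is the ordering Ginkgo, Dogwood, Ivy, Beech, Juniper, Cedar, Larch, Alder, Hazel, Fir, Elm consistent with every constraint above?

The constraints require Elm before Larch, but in the proposed sequence Larch appears ahead of Elm. That one violation is enough.

no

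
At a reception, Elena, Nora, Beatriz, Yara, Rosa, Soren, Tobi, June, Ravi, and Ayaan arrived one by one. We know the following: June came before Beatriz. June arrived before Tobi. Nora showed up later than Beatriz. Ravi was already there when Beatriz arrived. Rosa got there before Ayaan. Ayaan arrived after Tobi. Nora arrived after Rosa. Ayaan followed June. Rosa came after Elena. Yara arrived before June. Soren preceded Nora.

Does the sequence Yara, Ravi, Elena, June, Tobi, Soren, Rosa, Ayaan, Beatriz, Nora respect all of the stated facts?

yes

Check each stated constraint against the proposed order — e.g. June is ahead of Beatriz; Ravi is ahead of Beatriz. Every pair is in the required order; nothing is violated.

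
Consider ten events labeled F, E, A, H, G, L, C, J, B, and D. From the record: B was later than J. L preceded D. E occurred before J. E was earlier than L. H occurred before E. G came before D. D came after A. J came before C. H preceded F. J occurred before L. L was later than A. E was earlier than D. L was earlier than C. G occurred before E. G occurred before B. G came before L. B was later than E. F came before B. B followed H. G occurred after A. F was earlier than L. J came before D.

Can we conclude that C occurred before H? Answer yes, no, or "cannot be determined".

Tracing the constraints gives H → E → J → C, so H must come before C.
That means C cannot be before H.

no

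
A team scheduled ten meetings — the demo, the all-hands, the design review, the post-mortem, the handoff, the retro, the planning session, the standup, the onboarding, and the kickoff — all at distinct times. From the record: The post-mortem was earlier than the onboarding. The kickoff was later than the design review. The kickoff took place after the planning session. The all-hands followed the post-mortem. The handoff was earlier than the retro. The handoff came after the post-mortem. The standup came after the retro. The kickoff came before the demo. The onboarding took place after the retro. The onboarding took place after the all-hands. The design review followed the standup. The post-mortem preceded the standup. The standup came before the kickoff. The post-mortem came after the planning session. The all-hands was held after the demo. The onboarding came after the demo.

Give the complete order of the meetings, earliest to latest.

The constraints fix every adjacent pair, so only one ordering works:
the planning session → the post-mortem → the handoff → the retro → the standup → the design review → the kickoff → the demo → the all-hands → the onboarding.

the planning session, the post-mortem, the handoff, the retro, the standup, the design review, the kickoff, the demo, the all-hands, the onboarding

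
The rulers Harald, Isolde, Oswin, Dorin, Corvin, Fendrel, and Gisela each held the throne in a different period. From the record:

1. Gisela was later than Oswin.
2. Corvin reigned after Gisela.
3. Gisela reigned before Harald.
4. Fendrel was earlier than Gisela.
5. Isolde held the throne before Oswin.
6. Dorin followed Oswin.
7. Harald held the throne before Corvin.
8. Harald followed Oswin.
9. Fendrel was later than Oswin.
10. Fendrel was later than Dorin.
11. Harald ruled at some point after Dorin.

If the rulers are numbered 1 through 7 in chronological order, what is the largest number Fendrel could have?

4

Fendrel must come before Corvin, Gisela, and Harald — 3 rulers forced after them.
Everything else can be placed before Fendrel in some valid order, so Fendrel can sit as late as position 7 − 3 = 4.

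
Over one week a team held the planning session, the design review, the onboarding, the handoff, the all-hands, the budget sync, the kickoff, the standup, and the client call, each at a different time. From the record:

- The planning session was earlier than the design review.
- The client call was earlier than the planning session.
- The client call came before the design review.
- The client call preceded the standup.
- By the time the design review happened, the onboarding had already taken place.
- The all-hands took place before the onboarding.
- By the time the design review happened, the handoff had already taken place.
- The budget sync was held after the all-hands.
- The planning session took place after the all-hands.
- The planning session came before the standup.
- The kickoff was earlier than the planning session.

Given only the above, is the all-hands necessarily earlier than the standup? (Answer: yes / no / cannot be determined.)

yes

Chain the constraints: the all-hands → the planning session → the standup. Each link is directly stated, so the all-hands comes before the standup.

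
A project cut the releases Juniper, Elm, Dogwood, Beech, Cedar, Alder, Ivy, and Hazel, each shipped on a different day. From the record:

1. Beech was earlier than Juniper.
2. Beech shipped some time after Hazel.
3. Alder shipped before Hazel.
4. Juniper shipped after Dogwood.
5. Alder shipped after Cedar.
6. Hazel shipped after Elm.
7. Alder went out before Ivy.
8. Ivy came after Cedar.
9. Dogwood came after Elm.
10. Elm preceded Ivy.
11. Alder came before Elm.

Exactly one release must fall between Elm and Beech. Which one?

Tracing the constraints gives Elm → Hazel → Beech, so Hazel sits after Elm and before Beech.
No other release is forced both after Elm and before Beech.

Hazel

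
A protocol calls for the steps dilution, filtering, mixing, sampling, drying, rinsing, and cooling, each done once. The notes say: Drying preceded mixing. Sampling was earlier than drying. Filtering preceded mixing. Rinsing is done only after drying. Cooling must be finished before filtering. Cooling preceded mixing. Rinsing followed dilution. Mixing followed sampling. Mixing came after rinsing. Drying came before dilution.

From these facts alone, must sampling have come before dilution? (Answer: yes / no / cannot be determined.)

Chain the constraints: sampling → drying → dilution. Each link is directly stated, so sampling comes before dilution.

yes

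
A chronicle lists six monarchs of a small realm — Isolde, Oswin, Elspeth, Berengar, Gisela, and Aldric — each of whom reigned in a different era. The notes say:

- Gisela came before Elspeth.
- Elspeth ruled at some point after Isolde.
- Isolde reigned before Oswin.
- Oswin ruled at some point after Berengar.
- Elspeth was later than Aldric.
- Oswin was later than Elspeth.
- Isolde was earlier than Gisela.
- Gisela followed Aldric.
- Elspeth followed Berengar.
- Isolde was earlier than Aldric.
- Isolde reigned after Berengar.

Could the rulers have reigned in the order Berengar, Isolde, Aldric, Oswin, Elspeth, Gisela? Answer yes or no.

The constraints require Gisela before Elspeth, but in the proposed sequence Elspeth appears ahead of Gisela. That one violation is enough.

no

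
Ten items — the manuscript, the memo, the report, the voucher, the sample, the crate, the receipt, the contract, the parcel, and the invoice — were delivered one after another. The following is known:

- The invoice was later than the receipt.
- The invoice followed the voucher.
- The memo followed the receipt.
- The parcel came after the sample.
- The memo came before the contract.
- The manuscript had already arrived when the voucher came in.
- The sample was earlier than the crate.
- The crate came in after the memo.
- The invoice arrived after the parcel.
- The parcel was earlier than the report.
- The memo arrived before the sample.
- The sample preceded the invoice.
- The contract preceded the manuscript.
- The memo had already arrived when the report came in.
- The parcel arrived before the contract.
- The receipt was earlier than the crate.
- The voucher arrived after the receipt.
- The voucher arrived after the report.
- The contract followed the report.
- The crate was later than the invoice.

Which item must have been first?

the receipt

The receipt has a chain of constraints placing it before every other item, so the receipt must be first.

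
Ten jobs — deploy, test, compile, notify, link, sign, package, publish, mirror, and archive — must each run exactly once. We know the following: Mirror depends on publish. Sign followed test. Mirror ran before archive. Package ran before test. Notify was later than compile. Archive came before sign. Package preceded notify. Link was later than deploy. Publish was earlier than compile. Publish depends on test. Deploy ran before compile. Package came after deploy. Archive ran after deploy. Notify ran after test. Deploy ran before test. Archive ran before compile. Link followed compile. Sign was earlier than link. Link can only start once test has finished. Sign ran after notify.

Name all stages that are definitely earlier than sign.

Directly stated before sign: archive, notify, and test.
Compile reaches sign via compile → notify → sign.
Deploy reaches sign via deploy → test → sign.
Mirror reaches sign via mirror → archive → sign.
Likewise package and publish each reach sign by chaining the stated constraints.
No chain forces link ahead of sign.

archive, compile, deploy, mirror, notify, package, publish, test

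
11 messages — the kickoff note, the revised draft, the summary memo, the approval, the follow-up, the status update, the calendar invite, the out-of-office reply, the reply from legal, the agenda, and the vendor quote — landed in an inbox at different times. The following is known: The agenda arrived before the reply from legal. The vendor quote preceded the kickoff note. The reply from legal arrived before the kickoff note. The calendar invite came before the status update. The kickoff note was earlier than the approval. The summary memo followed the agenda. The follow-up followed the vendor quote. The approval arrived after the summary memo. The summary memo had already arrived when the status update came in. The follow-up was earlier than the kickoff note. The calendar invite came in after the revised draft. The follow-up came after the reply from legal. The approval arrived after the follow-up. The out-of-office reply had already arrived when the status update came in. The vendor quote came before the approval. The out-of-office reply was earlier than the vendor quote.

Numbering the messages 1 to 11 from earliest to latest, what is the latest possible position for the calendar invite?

The calendar invite must come before the status update — 1 message forced after it.
Everything else can be placed before the calendar invite in some valid order, so the calendar invite can sit as late as position 11 − 1 = 10.

10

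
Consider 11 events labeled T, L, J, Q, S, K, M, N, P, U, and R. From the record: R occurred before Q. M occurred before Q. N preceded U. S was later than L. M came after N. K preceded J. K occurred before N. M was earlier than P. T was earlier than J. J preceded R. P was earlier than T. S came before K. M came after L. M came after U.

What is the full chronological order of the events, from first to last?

The constraints fix every adjacent pair, so only one ordering works:
L → S → K → N → U → M → P → T → J → R → Q.

L, S, K, N, U, M, P, T, J, R, Q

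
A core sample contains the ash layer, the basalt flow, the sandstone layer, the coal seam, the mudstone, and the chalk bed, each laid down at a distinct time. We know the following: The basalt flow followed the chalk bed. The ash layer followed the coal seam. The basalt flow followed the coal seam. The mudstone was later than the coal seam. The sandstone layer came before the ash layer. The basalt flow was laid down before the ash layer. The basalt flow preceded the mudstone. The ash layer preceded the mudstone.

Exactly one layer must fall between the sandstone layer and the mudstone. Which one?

Tracing the constraints gives the sandstone layer → the ash layer → the mudstone, so the ash layer sits after the sandstone layer and before the mudstone.
No other layer is forced both after the sandstone layer and before the mudstone.

the ash layer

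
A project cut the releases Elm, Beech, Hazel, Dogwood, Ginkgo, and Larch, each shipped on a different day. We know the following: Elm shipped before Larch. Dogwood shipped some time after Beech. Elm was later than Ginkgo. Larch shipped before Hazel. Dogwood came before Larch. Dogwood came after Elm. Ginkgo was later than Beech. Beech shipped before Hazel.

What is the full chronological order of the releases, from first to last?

Beech, Ginkgo, Elm, Dogwood, Larch, Hazel

The constraints fix every adjacent pair, so only one ordering works:
Beech → Ginkgo → Elm → Dogwood → Larch → Hazel.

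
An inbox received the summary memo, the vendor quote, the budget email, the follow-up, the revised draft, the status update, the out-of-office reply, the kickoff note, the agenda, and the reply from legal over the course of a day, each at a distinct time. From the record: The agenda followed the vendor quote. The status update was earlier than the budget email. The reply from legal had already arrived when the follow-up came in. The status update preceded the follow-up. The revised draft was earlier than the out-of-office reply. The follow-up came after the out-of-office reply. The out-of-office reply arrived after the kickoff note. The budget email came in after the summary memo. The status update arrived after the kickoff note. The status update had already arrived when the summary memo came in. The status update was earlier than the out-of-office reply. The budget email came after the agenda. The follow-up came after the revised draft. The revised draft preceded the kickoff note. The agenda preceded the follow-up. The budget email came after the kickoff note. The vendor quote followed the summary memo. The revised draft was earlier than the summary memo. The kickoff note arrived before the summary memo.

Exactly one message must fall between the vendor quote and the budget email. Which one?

the agenda

Tracing the constraints gives the vendor quote → the agenda → the budget email, so the agenda sits after the vendor quote and before the budget email.
No other message is forced both after the vendor quote and before the budget email.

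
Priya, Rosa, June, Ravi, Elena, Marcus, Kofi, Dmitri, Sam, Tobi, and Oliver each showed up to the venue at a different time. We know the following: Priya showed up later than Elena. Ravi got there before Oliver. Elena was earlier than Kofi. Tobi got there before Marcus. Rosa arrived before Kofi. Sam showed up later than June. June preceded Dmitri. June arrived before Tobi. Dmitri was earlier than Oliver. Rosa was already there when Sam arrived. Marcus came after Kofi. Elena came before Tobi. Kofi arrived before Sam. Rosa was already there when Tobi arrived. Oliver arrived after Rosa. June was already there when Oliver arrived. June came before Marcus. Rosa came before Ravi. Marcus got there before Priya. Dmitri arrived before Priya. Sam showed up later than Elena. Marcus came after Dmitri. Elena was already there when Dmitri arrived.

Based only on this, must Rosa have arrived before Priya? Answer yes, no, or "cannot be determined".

Chain the constraints: Rosa → Kofi → Marcus → Priya. Each link is directly stated, so Rosa comes before Priya.

yes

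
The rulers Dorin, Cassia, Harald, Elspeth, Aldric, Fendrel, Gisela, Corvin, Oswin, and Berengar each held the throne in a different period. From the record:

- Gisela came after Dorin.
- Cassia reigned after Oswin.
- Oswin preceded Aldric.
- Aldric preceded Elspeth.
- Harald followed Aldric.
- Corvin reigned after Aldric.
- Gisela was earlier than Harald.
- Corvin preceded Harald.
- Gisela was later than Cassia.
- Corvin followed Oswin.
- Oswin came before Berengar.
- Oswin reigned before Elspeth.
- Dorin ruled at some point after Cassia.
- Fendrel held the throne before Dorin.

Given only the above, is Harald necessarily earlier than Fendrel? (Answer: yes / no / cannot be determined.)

no

Tracing the constraints gives Fendrel → Dorin → Gisela → Harald, so Fendrel must come before Harald.
That means Harald cannot be before Fendrel.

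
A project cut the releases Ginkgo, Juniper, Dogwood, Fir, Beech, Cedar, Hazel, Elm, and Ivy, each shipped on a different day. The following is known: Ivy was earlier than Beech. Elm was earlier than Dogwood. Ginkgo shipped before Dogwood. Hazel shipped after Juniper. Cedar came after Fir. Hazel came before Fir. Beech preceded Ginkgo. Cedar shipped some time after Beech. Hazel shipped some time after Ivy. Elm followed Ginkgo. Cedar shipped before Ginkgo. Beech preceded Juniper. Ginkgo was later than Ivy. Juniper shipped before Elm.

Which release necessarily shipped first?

Ivy

Ivy has a chain of constraints placing it before every other release, so Ivy must be first.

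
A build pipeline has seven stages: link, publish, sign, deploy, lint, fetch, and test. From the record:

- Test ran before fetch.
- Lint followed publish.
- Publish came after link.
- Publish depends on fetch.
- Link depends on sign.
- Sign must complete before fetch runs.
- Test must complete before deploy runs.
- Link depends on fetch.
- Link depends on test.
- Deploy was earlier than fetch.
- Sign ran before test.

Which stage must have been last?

Every other stage has a chain of constraints placing it before lint, so lint is last.

lint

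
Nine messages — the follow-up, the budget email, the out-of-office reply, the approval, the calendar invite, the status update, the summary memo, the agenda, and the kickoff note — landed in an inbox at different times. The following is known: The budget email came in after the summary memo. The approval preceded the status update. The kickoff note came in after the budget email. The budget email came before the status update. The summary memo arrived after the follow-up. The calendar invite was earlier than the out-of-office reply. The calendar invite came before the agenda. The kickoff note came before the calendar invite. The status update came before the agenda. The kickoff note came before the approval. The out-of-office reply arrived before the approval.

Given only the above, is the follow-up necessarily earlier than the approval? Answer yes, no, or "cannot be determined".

Chain the constraints: the follow-up → the summary memo → the budget email → the kickoff note → the approval. Each link is directly stated, so the follow-up comes before the approval.

yes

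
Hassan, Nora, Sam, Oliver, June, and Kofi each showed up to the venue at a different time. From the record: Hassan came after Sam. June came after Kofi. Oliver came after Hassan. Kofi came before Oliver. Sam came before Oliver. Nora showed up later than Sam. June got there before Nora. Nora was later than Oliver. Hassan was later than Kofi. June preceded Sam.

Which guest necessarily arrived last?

Every other guest has a chain of constraints placing them before Nora, so Nora is last.

Nora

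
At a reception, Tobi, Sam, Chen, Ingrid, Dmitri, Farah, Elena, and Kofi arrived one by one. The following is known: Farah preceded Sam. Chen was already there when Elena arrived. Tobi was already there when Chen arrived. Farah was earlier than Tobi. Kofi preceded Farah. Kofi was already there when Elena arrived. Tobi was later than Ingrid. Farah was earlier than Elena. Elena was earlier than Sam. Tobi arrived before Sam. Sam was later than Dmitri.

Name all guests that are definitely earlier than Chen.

Farah, Ingrid, Kofi, Tobi

Directly stated before Chen: Tobi.
Farah reaches Chen via Farah → Tobi → Chen.
Ingrid reaches Chen via Ingrid → Tobi → Chen.
Kofi reaches Chen via Kofi → Farah → Tobi → Chen.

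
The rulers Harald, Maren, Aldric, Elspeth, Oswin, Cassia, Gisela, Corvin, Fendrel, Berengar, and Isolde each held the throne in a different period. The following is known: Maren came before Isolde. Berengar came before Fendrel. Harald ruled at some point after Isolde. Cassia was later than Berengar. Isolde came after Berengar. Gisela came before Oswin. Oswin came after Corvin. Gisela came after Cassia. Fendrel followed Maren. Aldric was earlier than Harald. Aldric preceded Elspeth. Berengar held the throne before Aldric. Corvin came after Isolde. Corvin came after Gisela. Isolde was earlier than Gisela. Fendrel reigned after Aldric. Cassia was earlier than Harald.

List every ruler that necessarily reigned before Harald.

Directly stated before Harald: Aldric, Cassia, and Isolde.
Berengar reaches Harald via Berengar → Cassia → Harald.
Maren reaches Harald via Maren → Isolde → Harald.
No chain forces Oswin (or any of the others) ahead of Harald.

Aldric, Berengar, Cassia, Isolde, Maren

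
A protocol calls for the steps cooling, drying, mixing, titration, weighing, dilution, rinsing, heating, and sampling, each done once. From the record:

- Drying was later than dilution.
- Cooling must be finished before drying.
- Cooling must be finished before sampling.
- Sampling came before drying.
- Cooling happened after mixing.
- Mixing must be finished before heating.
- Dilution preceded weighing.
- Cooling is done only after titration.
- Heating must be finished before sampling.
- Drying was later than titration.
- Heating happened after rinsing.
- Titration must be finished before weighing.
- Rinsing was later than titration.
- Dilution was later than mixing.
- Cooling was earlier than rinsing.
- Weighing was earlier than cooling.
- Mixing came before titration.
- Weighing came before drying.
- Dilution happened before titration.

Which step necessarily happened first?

Mixing has a chain of constraints placing it before every other step, so mixing must be first.

mixing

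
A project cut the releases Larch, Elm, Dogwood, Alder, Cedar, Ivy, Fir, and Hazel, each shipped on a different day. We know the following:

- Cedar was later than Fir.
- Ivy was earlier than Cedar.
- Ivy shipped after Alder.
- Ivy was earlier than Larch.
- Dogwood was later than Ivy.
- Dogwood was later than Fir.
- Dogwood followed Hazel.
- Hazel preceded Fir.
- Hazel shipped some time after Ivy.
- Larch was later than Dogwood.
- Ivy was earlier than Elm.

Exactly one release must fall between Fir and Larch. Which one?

Dogwood

Tracing the constraints gives Fir → Dogwood → Larch, so Dogwood sits after Fir and before Larch.
No other release is forced both after Fir and before Larch.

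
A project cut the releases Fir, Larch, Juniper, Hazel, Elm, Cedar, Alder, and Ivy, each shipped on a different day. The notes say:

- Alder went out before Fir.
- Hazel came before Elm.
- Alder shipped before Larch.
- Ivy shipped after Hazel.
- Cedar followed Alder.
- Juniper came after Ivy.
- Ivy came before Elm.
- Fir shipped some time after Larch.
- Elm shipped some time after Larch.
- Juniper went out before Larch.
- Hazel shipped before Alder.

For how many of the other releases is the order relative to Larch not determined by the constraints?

Forced before Larch: Alder, Hazel, Ivy, and Juniper; forced after Larch: Elm and Fir.
That leaves Cedar with no forced order relative to Larch — 1.

1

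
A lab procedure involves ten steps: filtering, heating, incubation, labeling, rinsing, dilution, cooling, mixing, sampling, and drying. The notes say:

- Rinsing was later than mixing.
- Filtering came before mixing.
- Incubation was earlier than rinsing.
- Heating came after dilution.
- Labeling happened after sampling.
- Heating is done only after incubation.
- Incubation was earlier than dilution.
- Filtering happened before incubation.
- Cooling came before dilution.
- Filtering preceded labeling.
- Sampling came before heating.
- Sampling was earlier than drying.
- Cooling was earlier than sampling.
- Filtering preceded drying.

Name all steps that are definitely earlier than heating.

cooling, dilution, filtering, incubation, sampling

Directly stated before heating: dilution, incubation, and sampling.
Cooling reaches heating via cooling → dilution → heating.
Filtering reaches heating via filtering → incubation → heating.
No chain forces rinsing (or any of the others) ahead of heating.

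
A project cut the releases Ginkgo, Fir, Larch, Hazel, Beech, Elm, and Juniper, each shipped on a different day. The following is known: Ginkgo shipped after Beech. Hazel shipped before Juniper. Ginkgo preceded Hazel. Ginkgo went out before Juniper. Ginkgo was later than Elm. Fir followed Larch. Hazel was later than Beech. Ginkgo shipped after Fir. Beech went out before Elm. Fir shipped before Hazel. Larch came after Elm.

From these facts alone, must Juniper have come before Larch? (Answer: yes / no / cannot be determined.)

no

Tracing the constraints gives Larch → Fir → Ginkgo → Juniper, so Larch must come before Juniper.
That means Juniper cannot be before Larch.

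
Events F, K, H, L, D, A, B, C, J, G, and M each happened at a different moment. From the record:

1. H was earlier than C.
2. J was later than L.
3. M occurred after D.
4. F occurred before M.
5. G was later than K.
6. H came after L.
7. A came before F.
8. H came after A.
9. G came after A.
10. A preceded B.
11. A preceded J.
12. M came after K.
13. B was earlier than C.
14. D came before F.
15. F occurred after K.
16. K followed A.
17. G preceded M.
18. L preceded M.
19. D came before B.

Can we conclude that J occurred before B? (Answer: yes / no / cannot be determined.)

cannot be determined

No chain of stated constraints runs from J to B, and none runs from B to J either.
So the relative order of J and B is not fixed by the given facts.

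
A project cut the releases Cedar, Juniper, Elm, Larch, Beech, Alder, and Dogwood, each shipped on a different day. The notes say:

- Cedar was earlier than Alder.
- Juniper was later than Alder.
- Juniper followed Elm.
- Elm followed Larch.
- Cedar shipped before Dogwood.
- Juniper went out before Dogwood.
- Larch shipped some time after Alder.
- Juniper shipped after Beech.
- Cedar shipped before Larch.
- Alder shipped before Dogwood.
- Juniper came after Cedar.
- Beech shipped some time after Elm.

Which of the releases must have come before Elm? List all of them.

Alder, Cedar, Larch

Directly stated before Elm: Larch.
Alder reaches Elm via Alder → Larch → Elm.
Cedar reaches Elm via Cedar → Larch → Elm.
No chain forces Dogwood (or any of the others) ahead of Elm.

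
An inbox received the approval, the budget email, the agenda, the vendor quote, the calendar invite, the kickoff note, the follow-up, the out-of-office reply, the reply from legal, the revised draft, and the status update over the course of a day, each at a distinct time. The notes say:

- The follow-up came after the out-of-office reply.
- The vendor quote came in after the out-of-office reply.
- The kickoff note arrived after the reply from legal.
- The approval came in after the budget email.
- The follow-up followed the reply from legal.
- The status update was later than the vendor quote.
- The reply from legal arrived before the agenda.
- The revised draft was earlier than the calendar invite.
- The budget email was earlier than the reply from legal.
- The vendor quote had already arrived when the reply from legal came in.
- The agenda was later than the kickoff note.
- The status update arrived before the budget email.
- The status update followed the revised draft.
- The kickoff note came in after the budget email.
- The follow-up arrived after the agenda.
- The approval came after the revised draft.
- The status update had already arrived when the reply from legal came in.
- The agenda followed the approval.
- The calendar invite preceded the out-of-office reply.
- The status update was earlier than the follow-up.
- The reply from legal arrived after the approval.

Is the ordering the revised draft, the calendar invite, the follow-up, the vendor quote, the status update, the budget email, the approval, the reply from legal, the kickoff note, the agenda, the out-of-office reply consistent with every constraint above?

The constraints require the status update before the follow-up, but in the proposed sequence the follow-up appears ahead of the status update. That one violation is enough.

no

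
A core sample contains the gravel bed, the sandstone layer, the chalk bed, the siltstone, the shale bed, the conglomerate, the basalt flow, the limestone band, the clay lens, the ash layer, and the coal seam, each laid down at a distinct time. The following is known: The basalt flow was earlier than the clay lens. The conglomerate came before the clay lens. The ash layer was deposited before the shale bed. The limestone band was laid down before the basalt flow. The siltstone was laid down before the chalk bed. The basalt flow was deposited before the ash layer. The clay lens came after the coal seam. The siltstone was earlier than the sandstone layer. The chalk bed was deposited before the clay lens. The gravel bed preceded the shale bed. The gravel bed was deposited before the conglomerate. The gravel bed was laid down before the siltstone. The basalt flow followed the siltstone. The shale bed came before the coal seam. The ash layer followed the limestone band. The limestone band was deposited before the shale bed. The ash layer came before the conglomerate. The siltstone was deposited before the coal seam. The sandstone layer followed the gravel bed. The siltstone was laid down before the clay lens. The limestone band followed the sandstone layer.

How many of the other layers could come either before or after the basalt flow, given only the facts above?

Forced before the basalt flow: the gravel bed, the limestone band, the sandstone layer, and the siltstone; forced after the basalt flow: the ash layer, the clay lens, the coal seam, the conglomerate, and the shale bed.
That leaves the chalk bed with no forced order relative to the basalt flow — 1.

1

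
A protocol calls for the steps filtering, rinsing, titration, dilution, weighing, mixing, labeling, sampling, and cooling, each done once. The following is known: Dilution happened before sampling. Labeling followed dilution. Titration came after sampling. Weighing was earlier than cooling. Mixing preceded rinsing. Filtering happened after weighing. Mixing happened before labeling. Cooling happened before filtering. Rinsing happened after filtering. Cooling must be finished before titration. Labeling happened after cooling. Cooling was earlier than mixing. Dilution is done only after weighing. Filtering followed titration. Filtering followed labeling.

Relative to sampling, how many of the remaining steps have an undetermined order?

Forced before sampling: dilution and weighing; forced after sampling: filtering, rinsing, and titration.
That leaves cooling, labeling, and mixing with no forced order relative to sampling — 3.

3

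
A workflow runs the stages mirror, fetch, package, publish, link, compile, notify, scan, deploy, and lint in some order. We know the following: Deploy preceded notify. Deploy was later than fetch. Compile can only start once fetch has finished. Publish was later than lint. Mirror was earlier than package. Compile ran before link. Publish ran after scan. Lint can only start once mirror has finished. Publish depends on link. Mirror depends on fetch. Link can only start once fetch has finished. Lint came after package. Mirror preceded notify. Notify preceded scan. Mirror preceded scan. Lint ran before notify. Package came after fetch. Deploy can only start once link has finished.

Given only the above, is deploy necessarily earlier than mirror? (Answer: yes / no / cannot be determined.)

No chain of stated constraints runs from deploy to mirror, and none runs from mirror to deploy either.
So the relative order of deploy and mirror is not fixed by the given facts.

cannot be determined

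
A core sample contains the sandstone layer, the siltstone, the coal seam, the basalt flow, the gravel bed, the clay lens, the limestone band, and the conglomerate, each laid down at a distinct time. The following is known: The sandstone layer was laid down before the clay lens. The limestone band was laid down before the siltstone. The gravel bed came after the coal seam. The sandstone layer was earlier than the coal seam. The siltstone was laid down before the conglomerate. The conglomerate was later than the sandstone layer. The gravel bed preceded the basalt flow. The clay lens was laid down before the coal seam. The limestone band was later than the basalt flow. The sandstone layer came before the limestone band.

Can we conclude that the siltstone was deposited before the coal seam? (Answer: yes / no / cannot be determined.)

no

Tracing the constraints gives the coal seam → the gravel bed → the basalt flow → the limestone band → the siltstone, so the coal seam must come before the siltstone.
That means the siltstone cannot be before the coal seam.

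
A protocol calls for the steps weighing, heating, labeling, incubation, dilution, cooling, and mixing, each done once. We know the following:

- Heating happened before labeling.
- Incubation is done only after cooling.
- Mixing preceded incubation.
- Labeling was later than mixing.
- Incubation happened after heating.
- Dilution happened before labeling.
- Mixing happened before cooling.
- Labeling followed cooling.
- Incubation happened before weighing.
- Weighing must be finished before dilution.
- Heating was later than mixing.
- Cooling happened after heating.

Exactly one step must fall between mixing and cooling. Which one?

Tracing the constraints gives mixing → heating → cooling, so heating sits after mixing and before cooling.
No other step is forced both after mixing and before cooling.

heating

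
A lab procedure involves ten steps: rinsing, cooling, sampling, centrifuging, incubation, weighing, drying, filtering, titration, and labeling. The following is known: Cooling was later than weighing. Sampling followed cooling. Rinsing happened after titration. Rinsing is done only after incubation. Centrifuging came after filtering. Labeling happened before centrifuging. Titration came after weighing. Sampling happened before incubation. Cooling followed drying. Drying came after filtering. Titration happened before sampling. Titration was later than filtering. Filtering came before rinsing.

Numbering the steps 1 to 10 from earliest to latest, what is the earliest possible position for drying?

Filtering must come before drying — 1 forced predecessor.
Nothing else is forced ahead of drying, so its earliest slot is position 1 + 1 = 2.

2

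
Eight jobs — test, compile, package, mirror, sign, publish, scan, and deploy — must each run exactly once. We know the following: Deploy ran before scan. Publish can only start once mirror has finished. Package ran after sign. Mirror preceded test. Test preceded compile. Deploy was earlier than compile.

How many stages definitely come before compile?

Directly stated before compile: deploy and test.
Mirror reaches compile via mirror → test → compile.
That's deploy, mirror, and test — 3 in all.

3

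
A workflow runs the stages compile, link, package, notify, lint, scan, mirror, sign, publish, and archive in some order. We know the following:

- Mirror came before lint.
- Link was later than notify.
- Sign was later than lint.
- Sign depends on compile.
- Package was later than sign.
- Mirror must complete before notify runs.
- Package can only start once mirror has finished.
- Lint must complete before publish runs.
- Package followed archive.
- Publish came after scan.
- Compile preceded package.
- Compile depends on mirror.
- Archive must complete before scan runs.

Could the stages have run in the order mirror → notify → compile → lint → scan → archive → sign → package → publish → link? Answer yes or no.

The constraints require archive before scan, but in the proposed sequence scan appears ahead of archive. That one violation is enough.

no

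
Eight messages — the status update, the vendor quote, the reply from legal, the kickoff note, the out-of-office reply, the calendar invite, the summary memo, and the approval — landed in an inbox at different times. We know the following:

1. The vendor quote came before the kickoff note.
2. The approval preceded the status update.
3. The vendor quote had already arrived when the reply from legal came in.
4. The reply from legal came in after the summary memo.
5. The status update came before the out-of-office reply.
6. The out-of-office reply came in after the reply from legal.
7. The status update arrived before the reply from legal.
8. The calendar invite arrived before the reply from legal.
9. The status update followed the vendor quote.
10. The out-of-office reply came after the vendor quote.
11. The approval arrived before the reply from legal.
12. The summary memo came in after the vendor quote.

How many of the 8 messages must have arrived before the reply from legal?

Directly stated before the reply from legal: the approval, the calendar invite, the status update, the summary memo, and the vendor quote.
No chain forces the out-of-office reply (or any of the others) ahead of the reply from legal.
That's the approval, the calendar invite, the status update, the summary memo, and the vendor quote — 5 in all.

5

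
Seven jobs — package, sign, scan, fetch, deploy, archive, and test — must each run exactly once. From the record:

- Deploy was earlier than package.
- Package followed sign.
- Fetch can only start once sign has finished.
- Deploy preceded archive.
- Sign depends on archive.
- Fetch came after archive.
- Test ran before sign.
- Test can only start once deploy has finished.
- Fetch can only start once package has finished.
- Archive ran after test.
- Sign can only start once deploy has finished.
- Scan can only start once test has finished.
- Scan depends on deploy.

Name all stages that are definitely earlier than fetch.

archive, deploy, package, sign, test

Directly stated before fetch: archive, package, and sign.
Deploy reaches fetch via deploy → sign → fetch.
Test reaches fetch via test → archive → fetch.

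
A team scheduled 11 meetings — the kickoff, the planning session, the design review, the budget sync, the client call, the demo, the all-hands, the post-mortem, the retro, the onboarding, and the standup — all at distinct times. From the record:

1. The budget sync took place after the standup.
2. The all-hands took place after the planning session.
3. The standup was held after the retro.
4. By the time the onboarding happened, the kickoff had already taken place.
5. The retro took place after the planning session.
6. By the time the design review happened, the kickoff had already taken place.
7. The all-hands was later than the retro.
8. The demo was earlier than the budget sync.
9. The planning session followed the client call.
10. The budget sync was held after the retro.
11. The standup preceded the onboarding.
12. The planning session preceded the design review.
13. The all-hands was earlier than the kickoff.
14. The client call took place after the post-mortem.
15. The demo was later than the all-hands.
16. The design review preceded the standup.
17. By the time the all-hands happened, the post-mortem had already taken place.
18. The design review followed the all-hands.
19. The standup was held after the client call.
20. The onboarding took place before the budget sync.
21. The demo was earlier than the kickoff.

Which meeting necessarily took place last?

the budget sync

Every other meeting has a chain of constraints placing it before the budget sync, so the budget sync is last.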